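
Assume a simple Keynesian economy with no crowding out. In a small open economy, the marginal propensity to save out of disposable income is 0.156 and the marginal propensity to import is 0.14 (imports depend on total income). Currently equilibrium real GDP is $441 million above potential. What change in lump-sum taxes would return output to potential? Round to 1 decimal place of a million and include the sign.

+$154.7 million

MPC = 1 − MPS = 1 − 0.156 = 0.844.
Spending multiplier = 1/(1 − c + m) = 1/(1 − 0.844 + 0.14) = 1/0.296 ≈ 3.378.
Tax multiplier = −c·k = −0.844/0.296 ≈ −2.851. Need ΔY = −$441 million, so ΔT = ΔY/(−c·k) = −(−$441 million) × 0.296 / 0.844 ≈ +$154.7 million.
The government should raise lump-sum taxes by $154.7 million.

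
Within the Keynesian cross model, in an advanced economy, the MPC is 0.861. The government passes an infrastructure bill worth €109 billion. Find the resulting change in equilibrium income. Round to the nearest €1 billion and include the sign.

+€784 billion

Expenditure multiplier = 1/(1 − MPC) = 1/(1 − 0.861) = 1/0.139 ≈ 7.194.
ΔY = k × ΔG = (+€109 billion) / 0.139 ≈ +€784 billion.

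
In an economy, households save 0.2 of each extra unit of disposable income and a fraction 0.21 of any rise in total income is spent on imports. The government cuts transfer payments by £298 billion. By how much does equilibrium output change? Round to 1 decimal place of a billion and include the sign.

MPC = 1 − MPS = 1 − 0.2 = 0.8.
The transfer change shifts disposable income by −£298 billion, so first-round consumption changes by c·ΔTR = 0.8 × (−£298 billion) = −£238.4 billion.
Expenditure multiplier = 1/(1 − c + m) = 1/(1 − 0.8 + 0.21) = 1/0.41 ≈ 2.439.
The transfer multiplier is c × k ≈ 1.951, so ΔY = k × (c·ΔTR) = (−£238.4 billion) / 0.41 ≈ −£581.5 billion.

−£581.5 billion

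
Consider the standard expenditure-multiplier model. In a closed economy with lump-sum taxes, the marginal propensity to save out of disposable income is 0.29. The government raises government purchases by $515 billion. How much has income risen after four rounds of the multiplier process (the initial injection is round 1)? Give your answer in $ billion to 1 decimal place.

MPC = 1 − MPS = 1 − 0.29 = 0.71.
Round 1 adds ΔG = $515 billion; each later round is MPC = 0.71 times the previous.
After 4 rounds: 515 + 365.65 + 259.6115 + 184.324165 = ΔG·(1 − c^4)/(1 − c) = 515 × (1 − 0.25411681)/0.29 ≈ $1,324.6 billion.

$1,324.6 billion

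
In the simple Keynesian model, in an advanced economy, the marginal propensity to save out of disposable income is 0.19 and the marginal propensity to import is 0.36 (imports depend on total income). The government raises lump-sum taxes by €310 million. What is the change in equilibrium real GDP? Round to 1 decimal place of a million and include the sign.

MPC = 1 − MPS = 1 − 0.19 = 0.81.
A lump-sum tax change of +€310 million shifts disposable income by −€310 million; first-round consumption changes by −c × ΔT = −0.81 × (+€310 million) = −€251.1 million.
Expenditure multiplier = 1/(1 − c + m) = 1/(1 − 0.81 + 0.36) = 1/0.55 ≈ 1.818.
The tax multiplier is −c × k ≈ −1.473, so ΔY = k × (−c·ΔT) = (−€251.1 million) / 0.55 ≈ −€456.5 million.

−€456.5 million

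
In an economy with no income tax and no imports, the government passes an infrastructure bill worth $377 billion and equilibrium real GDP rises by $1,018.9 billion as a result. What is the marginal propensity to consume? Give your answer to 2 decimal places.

0.63

Implied spending multiplier k = ΔY/ΔG = 1,018.9/377 ≈ 2.7027.
Since k = 1/(1 − MPC), MPC = 1 − 1/k = 1 − ΔG/ΔY = 1 − 377/1,018.9 ≈ 0.63.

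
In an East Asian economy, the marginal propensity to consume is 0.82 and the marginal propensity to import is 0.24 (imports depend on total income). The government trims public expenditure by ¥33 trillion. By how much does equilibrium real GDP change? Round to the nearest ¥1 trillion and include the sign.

Spending multiplier = 1/(1 − c + m) = 1/(1 − 0.82 + 0.24) = 1/0.42 ≈ 2.381.
ΔY = k × ΔG = (−¥33 trillion) / 0.42 ≈ −¥79 trillion.

−¥79 trillion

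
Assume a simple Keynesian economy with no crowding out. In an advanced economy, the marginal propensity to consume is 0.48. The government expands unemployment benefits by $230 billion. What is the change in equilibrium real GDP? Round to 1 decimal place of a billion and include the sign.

The transfer change shifts disposable income by +$230 billion, so first-round consumption changes by c·ΔTR = 0.48 × (+$230 billion) = +$110.4 billion.
Expenditure multiplier = 1/(1 − MPC) = 1/(1 − 0.48) = 1/0.52 ≈ 1.923.
The transfer multiplier is c × k ≈ 0.923, so ΔY = k × (c·ΔTR) = (+$110.4 billion) / 0.52 ≈ +$212.3 billion.

+$212.3 billion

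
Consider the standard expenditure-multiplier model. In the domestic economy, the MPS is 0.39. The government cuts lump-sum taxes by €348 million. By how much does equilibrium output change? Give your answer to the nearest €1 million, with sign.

MPC = 1 − MPS = 1 − 0.39 = 0.61.
A lump-sum tax change of −€348 million shifts disposable income by +€348 million; first-round consumption changes by −c × ΔT = −0.61 × (−€348 million) = +€212.28 million.
Expenditure multiplier = 1/(1 − MPC) = 1/(1 − 0.61) = 1/0.39 ≈ 2.564.
The tax multiplier is −c × k ≈ −1.564, so ΔY = k × (−c·ΔT) = (+€212.28 million) / 0.39 ≈ +€544 million.

+€544 million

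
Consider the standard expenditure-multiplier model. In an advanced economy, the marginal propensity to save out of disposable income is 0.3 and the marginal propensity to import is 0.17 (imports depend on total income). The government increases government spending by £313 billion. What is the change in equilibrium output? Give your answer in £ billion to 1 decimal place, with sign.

+£666.0 billion

MPC = 1 − MPS = 1 − 0.3 = 0.7.
Spending multiplier = 1/(1 − c + m) = 1/(1 − 0.7 + 0.17) = 1/0.47 ≈ 2.128.
ΔY = k × ΔG = (+£313 billion) / 0.47 ≈ +£666 billion.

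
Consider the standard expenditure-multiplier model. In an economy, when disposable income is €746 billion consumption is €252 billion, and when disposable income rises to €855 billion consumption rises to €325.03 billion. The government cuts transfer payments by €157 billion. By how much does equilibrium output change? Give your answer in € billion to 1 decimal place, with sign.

MPC = ΔC/ΔYd = (325.03 − 252)/(855 − 746) = 73.03/109 = 0.67.
The transfer change shifts disposable income by −€157 billion, so first-round consumption changes by c·ΔTR = 0.67 × (−€157 billion) = −€105.19 billion.
Expenditure multiplier = 1/(1 − MPC) = 1/(1 − 0.67) = 1/0.33 ≈ 3.03.
The transfer multiplier is c × k ≈ 2.03, so ΔY = k × (c·ΔTR) = (−€105.19 billion) / 0.33 ≈ −€318.8 billion.

−€318.8 billion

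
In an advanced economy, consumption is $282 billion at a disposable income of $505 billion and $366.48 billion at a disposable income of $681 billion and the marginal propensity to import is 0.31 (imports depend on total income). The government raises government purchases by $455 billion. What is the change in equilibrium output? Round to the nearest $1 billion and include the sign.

MPC = ΔC/ΔYd = (366.48 − 282)/(681 − 505) = 84.48/176 = 0.48.
Government-spending multiplier = 1/(1 − c + m) = 1/(1 − 0.48 + 0.31) = 1/0.83 ≈ 1.205.
ΔY = k × ΔG = (+$455 billion) / 0.83 ≈ +$548 billion.

+$548 billion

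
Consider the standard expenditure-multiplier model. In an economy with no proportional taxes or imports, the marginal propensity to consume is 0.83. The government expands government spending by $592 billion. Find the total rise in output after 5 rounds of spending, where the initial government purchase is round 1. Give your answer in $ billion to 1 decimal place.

Round 1 adds ΔG = $592 billion; each later round is MPC = 0.83 times the previous.
After 5 rounds: 592 + 491.36 + 407.8288 + 338.497904 + 280.95326032 = ΔG·(1 − c^5)/(1 − c) = 592 × (1 − 0.3939040643)/0.17 ≈ $2,110.6 billion.

$2,110.6 billion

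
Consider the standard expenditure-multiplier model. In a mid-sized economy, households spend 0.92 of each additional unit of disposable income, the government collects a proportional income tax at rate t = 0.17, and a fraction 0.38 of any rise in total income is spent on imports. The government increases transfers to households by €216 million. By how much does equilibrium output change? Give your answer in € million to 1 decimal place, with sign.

The transfer change shifts disposable income by +€216 million, so first-round consumption changes by c·ΔTR = 0.92 × (+€216 million) = +€198.72 million.
Expenditure multiplier = 1/(1 − c(1−t) + m) = 1/(1 − 0.92×0.83 + 0.38) = 1/0.6164 ≈ 1.622.
The transfer multiplier is c × k ≈ 1.493, so ΔY = k × (c·ΔTR) = (+€198.72 million) / 0.6164 ≈ +€322.4 million.

+€322.4 million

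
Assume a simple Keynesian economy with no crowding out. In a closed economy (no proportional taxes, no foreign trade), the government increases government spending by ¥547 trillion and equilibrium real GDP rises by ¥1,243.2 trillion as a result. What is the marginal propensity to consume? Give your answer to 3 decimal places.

0.560

Implied spending multiplier k = ΔY/ΔG = 1,243.2/547 ≈ 2.2728.
Since k = 1/(1 − MPC), MPC = 1 − 1/k = 1 − ΔG/ΔY = 1 − 547/1,243.2 ≈ 0.560.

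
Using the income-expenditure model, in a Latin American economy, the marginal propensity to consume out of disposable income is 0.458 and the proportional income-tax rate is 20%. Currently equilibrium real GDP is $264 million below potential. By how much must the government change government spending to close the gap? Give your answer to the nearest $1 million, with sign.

Spending multiplier = 1/(1 − c(1−t)) = 1/(1 − 0.458×0.8) = 1/0.6336 ≈ 1.578.
Need ΔY = +$264 million, so ΔG = ΔY/k = (+$264 million) × 0.6336 ≈ +$167 million.
The government should increase government spending by $167 million.

+$167 million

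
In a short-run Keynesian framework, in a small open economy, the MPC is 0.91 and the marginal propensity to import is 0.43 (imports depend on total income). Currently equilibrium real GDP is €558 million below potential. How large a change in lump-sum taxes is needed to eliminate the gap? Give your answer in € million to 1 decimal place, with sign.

Spending multiplier = 1/(1 − c + m) = 1/(1 − 0.91 + 0.43) = 1/0.52 ≈ 1.923.
Tax multiplier = −c·k = −0.91/0.52 = −1.75. Need ΔY = +€558 million, so ΔT = ΔY/(−c·k) = −(+€558 million) × 0.52 / 0.91 ≈ −€318.9 million.
The government should cut lump-sum taxes by €318.9 million.

−€318.9 million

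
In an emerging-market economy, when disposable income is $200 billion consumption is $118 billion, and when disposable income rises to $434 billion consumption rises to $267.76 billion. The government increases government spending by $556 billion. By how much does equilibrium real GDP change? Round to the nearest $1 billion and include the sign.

MPC = ΔC/ΔYd = (267.76 − 118)/(434 − 200) = 149.76/234 = 0.64.
Spending multiplier = 1/(1 − MPC) = 1/(1 − 0.64) = 1/0.36 ≈ 2.778.
ΔY = k × ΔG = (+$556 billion) / 0.36 ≈ +$1,544 billion.

+$1,544 billion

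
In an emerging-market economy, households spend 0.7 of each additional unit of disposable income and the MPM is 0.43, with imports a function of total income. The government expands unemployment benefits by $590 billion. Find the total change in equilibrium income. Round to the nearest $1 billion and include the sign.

The transfer change shifts disposable income by +$590 billion, so first-round consumption changes by c·ΔTR = 0.7 × (+$590 billion) = +$413 billion.
Expenditure multiplier = 1/(1 − c + m) = 1/(1 − 0.7 + 0.43) = 1/0.73 ≈ 1.37.
The transfer multiplier is c × k ≈ 0.959, so ΔY = k × (c·ΔTR) = (+$413 billion) / 0.73 ≈ +$566 billion.

+$566 billion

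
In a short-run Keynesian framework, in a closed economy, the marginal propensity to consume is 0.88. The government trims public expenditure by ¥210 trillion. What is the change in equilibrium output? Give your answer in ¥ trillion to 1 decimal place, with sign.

−¥1,750.0 trillion

Government-spending multiplier = 1/(1 − MPC) = 1/(1 − 0.88) = 1/0.12 ≈ 8.333.
ΔY = k × ΔG = (−¥210 trillion) / 0.12 = −¥1,750 trillion.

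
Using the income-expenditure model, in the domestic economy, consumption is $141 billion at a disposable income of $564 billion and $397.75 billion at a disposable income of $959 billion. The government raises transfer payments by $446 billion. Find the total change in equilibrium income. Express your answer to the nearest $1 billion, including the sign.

MPC = ΔC/ΔYd = (397.75 − 141)/(959 − 564) = 256.75/395 = 0.65.
The transfer change shifts disposable income by +$446 billion, so first-round consumption changes by c·ΔTR = 0.65 × (+$446 billion) = +$289.9 billion.
Expenditure multiplier = 1/(1 − MPC) = 1/(1 − 0.65) = 1/0.35 ≈ 2.857.
The transfer multiplier is c × k ≈ 1.857, so ΔY = k × (c·ΔTR) = (+$289.9 billion) / 0.35 ≈ +$828 billion.

+$828 billion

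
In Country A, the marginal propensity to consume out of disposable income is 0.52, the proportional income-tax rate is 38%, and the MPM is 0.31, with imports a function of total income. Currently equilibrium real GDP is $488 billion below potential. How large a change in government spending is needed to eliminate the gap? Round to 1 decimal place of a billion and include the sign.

Spending multiplier = 1/(1 − c(1−t) + m) = 1/(1 − 0.52×0.62 + 0.31) = 1/0.9876 ≈ 1.013.
Need ΔY = +$488 billion, so ΔG = ΔY/k = (+$488 billion) × 0.9876 ≈ +$481.9 billion.
The government should increase government spending by $481.9 billion.

+$481.9 billion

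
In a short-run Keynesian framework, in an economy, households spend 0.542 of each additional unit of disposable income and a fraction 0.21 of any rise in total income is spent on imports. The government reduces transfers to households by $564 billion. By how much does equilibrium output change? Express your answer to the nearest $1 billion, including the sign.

−$458 billion

The transfer change shifts disposable income by −$564 billion, so first-round consumption changes by c·ΔTR = 0.542 × (−$564 billion) = −$305.688 billion.
Expenditure multiplier = 1/(1 − c + m) = 1/(1 − 0.542 + 0.21) = 1/0.668 ≈ 1.497.
The transfer multiplier is c × k ≈ 0.811, so ΔY = k × (c·ΔTR) = (−$305.688 billion) / 0.668 ≈ −$458 billion.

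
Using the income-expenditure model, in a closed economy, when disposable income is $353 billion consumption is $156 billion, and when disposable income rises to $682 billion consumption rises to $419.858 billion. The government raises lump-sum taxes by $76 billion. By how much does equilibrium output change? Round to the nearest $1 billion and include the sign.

−$308 billion

MPC = ΔC/ΔYd = (419.858 − 156)/(682 − 353) = 263.858/329 = 0.802.
A lump-sum tax change of +$76 billion shifts disposable income by −$76 billion; first-round consumption changes by −c × ΔT = −0.802 × (+$76 billion) = −$60.952 billion.
Expenditure multiplier = 1/(1 − MPC) = 1/(1 − 0.802) = 1/0.198 ≈ 5.051.
The tax multiplier is −c × k ≈ −4.051, so ΔY = k × (−c·ΔT) = (−$60.952 billion) / 0.198 ≈ −$308 billion.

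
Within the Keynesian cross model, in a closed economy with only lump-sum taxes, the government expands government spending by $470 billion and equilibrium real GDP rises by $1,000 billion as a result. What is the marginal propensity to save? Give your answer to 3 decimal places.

Implied spending multiplier k = ΔY/ΔG = 1,000/470 ≈ 2.1277.
Since k = 1/(1 − MPC), MPC = 1 − 1/k = 1 − ΔG/ΔY = 1 − 470/1,000 = 0.530.
MPS = 1 − MPC = 0.470.

0.470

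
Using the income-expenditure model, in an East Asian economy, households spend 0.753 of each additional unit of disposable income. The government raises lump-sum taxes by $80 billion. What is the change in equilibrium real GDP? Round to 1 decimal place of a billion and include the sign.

−$243.9 billion

A lump-sum tax change of +$80 billion shifts disposable income by −$80 billion; first-round consumption changes by −c × ΔT = −0.753 × (+$80 billion) = −$60.24 billion.
Expenditure multiplier = 1/(1 − MPC) = 1/(1 − 0.753) = 1/0.247 ≈ 4.049.
The tax multiplier is −c × k ≈ −3.049, so ΔY = k × (−c·ΔT) = (−$60.24 billion) / 0.247 ≈ −$243.9 billion.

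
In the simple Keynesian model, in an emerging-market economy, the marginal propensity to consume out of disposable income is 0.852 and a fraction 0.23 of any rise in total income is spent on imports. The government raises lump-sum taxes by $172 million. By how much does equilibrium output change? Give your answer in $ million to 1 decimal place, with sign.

A lump-sum tax change of +$172 million shifts disposable income by −$172 million; first-round consumption changes by −c × ΔT = −0.852 × (+$172 million) = −$146.544 million.
Expenditure multiplier = 1/(1 − c + m) = 1/(1 − 0.852 + 0.23) = 1/0.378 ≈ 2.646.
The tax multiplier is −c × k ≈ −2.254, so ΔY = k × (−c·ΔT) = (−$146.544 million) / 0.378 ≈ −$387.7 million.

−$387.7 million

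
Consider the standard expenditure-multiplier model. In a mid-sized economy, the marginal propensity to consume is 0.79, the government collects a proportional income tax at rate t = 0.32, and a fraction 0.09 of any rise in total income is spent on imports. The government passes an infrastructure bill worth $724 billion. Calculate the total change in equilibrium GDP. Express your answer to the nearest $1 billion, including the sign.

Government-spending multiplier = 1/(1 − c(1−t) + m) = 1/(1 − 0.79×0.68 + 0.09) = 1/0.5528 ≈ 1.809.
ΔY = k × ΔG = (+$724 billion) / 0.5528 ≈ +$1,310 billion.

+$1,310 billion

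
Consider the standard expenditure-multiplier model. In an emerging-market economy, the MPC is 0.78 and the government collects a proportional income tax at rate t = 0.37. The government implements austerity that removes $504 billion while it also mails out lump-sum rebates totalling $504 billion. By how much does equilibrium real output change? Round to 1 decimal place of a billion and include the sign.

−$218.0 billion

Expenditure multiplier = 1/(1 − c(1−t)) = 1/(1 − 0.78×0.63) = 1/0.5086 ≈ 1.966.
ΔG contributes k·ΔG = (−$504 billion) / 0.5086 ≈ −$991 billion.
ΔT of −$504 billion changes first-round spending by −c·ΔT = +$393.12 billion, contributing k·(−c·ΔT) = (+$393.12 billion) / 0.5086 ≈ +$772.9 billion.
Net ΔY = k(ΔG − c·ΔT) = (−$110.88 billion) / 0.5086 ≈ −$218 billion.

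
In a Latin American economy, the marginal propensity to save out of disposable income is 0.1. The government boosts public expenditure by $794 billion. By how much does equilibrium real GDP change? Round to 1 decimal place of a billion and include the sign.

MPC = 1 − MPS = 1 − 0.1 = 0.9.
Spending multiplier = 1/(1 − MPC) = 1/(1 − 0.9) = 1/0.1 = 10.
ΔY = k × ΔG = (+$794 billion) / 0.1 = +$7,940 billion.

+$7,940.0 billion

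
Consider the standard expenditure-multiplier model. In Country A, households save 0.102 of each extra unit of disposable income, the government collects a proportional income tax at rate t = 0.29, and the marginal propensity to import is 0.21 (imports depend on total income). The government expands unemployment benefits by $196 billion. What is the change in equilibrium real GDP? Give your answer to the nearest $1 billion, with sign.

MPC = 1 − MPS = 1 − 0.102 = 0.898.
The transfer change shifts disposable income by +$196 billion, so first-round consumption changes by c·ΔTR = 0.898 × (+$196 billion) = +$176.008 billion.
Expenditure multiplier = 1/(1 − c(1−t) + m) = 1/(1 − 0.898×0.71 + 0.21) = 1/0.57242 ≈ 1.747.
The transfer multiplier is c × k ≈ 1.569, so ΔY = k × (c·ΔTR) = (+$176.008 billion) / 0.57242 ≈ +$307 billion.

+$307 billion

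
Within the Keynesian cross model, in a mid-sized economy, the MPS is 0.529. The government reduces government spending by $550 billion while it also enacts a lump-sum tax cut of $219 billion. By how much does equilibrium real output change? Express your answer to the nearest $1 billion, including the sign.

MPC = 1 − MPS = 1 − 0.529 = 0.471.
Expenditure multiplier = 1/(1 − MPC) = 1/(1 − 0.471) = 1/0.529 ≈ 1.89.
ΔG contributes k·ΔG = (−$550 billion) / 0.529 ≈ −$1,039.7 billion.
ΔT of −$219 billion changes first-round spending by −c·ΔT = +$103.149 billion, contributing k·(−c·ΔT) = (+$103.149 billion) / 0.529 ≈ +$195 billion.
Net ΔY = k(ΔG − c·ΔT) = (−$446.851 billion) / 0.529 ≈ −$845 billion.

−$845 billion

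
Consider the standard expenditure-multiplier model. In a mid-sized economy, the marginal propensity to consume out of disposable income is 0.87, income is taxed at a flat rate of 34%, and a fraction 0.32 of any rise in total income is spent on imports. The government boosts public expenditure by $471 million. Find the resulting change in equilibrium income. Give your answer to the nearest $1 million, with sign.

Spending multiplier = 1/(1 − c(1−t) + m) = 1/(1 − 0.87×0.66 + 0.32) = 1/0.7458 ≈ 1.341.
ΔY = k × ΔG = (+$471 million) / 0.7458 ≈ +$632 million.

+$632 million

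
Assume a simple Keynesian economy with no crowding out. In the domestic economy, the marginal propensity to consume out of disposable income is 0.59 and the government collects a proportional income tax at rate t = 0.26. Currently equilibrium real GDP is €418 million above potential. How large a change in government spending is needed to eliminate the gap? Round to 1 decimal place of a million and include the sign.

−€235.5 million

Spending multiplier = 1/(1 − c(1−t)) = 1/(1 − 0.59×0.74) = 1/0.5634 ≈ 1.775.
Need ΔY = −€418 million, so ΔG = ΔY/k = (−€418 million) × 0.5634 ≈ −€235.5 million.
The government should cut government spending by €235.5 million.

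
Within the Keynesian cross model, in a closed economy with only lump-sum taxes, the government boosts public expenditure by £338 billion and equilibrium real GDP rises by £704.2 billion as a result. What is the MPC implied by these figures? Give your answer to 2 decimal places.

0.52

Implied spending multiplier k = ΔY/ΔG = 704.2/338 ≈ 2.0834.
Since k = 1/(1 − MPC), MPC = 1 − 1/k = 1 − ΔG/ΔY = 1 − 338/704.2 ≈ 0.52.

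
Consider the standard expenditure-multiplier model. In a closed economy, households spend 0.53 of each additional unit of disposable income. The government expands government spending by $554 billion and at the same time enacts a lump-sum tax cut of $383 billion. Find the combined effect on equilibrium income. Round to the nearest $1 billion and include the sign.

Expenditure multiplier = 1/(1 − MPC) = 1/(1 − 0.53) = 1/0.47 ≈ 2.128.
ΔG contributes k·ΔG = (+$554 billion) / 0.47 ≈ +$1,178.7 billion.
ΔT of −$383 billion changes first-round spending by −c·ΔT = +$202.99 billion, contributing k·(−c·ΔT) = (+$202.99 billion) / 0.47 ≈ +$431.9 billion.
Net ΔY = k(ΔG − c·ΔT) = (+$756.99 billion) / 0.47 ≈ +$1,611 billion.

+$1,611 billion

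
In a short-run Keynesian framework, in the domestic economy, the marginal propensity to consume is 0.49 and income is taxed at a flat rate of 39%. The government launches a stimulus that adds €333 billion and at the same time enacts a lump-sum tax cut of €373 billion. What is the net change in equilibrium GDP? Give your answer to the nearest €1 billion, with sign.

Expenditure multiplier = 1/(1 − c(1−t)) = 1/(1 − 0.49×0.61) = 1/0.7011 ≈ 1.426.
ΔG contributes k·ΔG = (+€333 billion) / 0.7011 ≈ +€475 billion.
ΔT of −€373 billion changes first-round spending by −c·ΔT = +€182.77 billion, contributing k·(−c·ΔT) = (+€182.77 billion) / 0.7011 ≈ +€260.7 billion.
Net ΔY = k(ΔG − c·ΔT) = (+€515.77 billion) / 0.7011 ≈ +€736 billion.

+€736 billion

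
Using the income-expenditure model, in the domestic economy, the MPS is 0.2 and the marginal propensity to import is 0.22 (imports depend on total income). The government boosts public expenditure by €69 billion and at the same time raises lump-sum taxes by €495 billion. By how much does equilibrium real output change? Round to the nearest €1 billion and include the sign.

MPC = 1 − MPS = 1 − 0.2 = 0.8.
Expenditure multiplier = 1/(1 − c + m) = 1/(1 − 0.8 + 0.22) = 1/0.42 ≈ 2.381.
ΔG contributes k·ΔG = (+€69 billion) / 0.42 ≈ +€164.3 billion.
ΔT of +€495 billion changes first-round spending by −c·ΔT = −€396 billion, contributing k·(−c·ΔT) = (−€396 billion) / 0.42 ≈ −€942.9 billion.
Net ΔY = k(ΔG − c·ΔT) = (−€327 billion) / 0.42 ≈ −€779 billion.

−€779 billion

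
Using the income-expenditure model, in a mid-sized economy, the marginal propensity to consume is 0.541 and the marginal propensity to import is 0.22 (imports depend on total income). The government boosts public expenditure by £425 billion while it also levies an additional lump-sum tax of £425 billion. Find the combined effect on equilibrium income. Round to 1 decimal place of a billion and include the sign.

Expenditure multiplier = 1/(1 − c + m) = 1/(1 − 0.541 + 0.22) = 1/0.679 ≈ 1.473.
ΔG contributes k·ΔG = (+£425 billion) / 0.679 ≈ +£625.9 billion.
ΔT of +£425 billion changes first-round spending by −c·ΔT = −£229.925 billion, contributing k·(−c·ΔT) = (−£229.925 billion) / 0.679 ≈ −£338.6 billion.
Net ΔY = k(ΔG − c·ΔT) = (+£195.075 billion) / 0.679 ≈ +£287.3 billion.

+£287.3 billion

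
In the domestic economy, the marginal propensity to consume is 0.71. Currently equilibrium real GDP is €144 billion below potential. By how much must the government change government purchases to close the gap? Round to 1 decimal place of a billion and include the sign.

Spending multiplier = 1/(1 − MPC) = 1/(1 − 0.71) = 1/0.29 ≈ 3.448.
Need ΔY = +€144 billion, so ΔG = ΔY/k = (+€144 billion) × 0.29 ≈ +€41.8 billion.
The government should increase government purchases by €41.8 billion.

+€41.8 billion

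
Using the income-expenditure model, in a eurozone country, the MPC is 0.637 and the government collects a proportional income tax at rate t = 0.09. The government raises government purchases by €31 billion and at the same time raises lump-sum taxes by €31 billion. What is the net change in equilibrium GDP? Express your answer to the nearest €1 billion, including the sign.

Expenditure multiplier = 1/(1 − c(1−t)) = 1/(1 − 0.637×0.91) = 1/0.42033 ≈ 2.379.
ΔG contributes k·ΔG = (+€31 billion) / 0.42033 ≈ +€73.8 billion.
ΔT of +€31 billion changes first-round spending by −c·ΔT = −€19.747 billion, contributing k·(−c·ΔT) = (−€19.747 billion) / 0.42033 ≈ −€47 billion.
Net ΔY = k(ΔG − c·ΔT) = (+€11.253 billion) / 0.42033 ≈ +€27 billion.

+€27 billion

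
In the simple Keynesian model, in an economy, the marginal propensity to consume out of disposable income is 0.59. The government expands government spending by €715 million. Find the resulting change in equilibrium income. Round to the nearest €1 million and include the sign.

+€1,744 million

Government-spending multiplier = 1/(1 − MPC) = 1/(1 − 0.59) = 1/0.41 ≈ 2.439.
ΔY = k × ΔG = (+€715 million) / 0.41 ≈ +€1,744 million.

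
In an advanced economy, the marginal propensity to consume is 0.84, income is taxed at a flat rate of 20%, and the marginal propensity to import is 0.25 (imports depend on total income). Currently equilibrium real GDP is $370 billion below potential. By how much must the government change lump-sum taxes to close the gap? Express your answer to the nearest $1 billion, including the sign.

−$255 billion

Spending multiplier = 1/(1 − c(1−t) + m) = 1/(1 − 0.84×0.8 + 0.25) = 1/0.578 ≈ 1.73.
Tax multiplier = −c·k = −0.84/0.578 ≈ −1.453. Need ΔY = +$370 billion, so ΔT = ΔY/(−c·k) = −(+$370 billion) × 0.578 / 0.84 ≈ −$255 billion.
The government should cut lump-sum taxes by $255 billion.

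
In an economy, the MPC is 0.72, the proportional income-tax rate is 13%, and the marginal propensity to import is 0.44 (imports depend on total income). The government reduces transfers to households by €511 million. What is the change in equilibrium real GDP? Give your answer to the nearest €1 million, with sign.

The transfer change shifts disposable income by −€511 million, so first-round consumption changes by c·ΔTR = 0.72 × (−€511 million) = −€367.92 million.
Expenditure multiplier = 1/(1 − c(1−t) + m) = 1/(1 − 0.72×0.87 + 0.44) = 1/0.8136 ≈ 1.229.
The transfer multiplier is c × k ≈ 0.885, so ΔY = k × (c·ΔTR) = (−€367.92 million) / 0.8136 ≈ −€452 million.

−€452 million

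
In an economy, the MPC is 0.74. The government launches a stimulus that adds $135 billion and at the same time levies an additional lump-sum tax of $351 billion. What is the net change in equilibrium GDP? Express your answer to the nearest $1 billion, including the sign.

Expenditure multiplier = 1/(1 − MPC) = 1/(1 − 0.74) = 1/0.26 ≈ 3.846.
ΔG contributes k·ΔG = (+$135 billion) / 0.26 ≈ +$519.2 billion.
ΔT of +$351 billion changes first-round spending by −c·ΔT = −$259.74 billion, contributing k·(−c·ΔT) = (−$259.74 billion) / 0.26 = −$999 billion.
Net ΔY = k(ΔG − c·ΔT) = (−$124.74 billion) / 0.26 ≈ −$480 billion.

−$480 billion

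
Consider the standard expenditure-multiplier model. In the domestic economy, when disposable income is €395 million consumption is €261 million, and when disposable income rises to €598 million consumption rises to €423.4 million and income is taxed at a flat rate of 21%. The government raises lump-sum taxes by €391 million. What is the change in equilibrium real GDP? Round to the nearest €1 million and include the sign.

−€850 million

MPC = ΔC/ΔYd = (423.4 − 261)/(598 − 395) = 162.4/203 = 0.8.
A lump-sum tax change of +€391 million shifts disposable income by −€391 million; first-round consumption changes by −c × ΔT = −0.8 × (+€391 million) = −€312.8 million.
Expenditure multiplier = 1/(1 − c(1−t)) = 1/(1 − 0.8×0.79) = 1/0.368 ≈ 2.717.
The tax multiplier is −c × k ≈ −2.174, so ΔY = k × (−c·ΔT) = (−€312.8 million) / 0.368 = −€850 million.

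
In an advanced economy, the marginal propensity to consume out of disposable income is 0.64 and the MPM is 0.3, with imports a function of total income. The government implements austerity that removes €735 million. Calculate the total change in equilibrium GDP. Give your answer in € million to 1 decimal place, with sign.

Spending multiplier = 1/(1 − c + m) = 1/(1 − 0.64 + 0.3) = 1/0.66 ≈ 1.515.
ΔY = k × ΔG = (−€735 million) / 0.66 ≈ −€1,113.6 million.

−€1,113.6 million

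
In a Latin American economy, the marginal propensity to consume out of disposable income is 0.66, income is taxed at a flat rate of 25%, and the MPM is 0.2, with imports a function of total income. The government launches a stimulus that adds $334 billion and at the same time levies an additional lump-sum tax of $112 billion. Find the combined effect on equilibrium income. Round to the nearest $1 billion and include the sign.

+$369 billion

Expenditure multiplier = 1/(1 − c(1−t) + m) = 1/(1 − 0.66×0.75 + 0.2) = 1/0.705 ≈ 1.418.
ΔG contributes k·ΔG = (+$334 billion) / 0.705 ≈ +$473.8 billion.
ΔT of +$112 billion changes first-round spending by −c·ΔT = −$73.92 billion, contributing k·(−c·ΔT) = (−$73.92 billion) / 0.705 ≈ −$104.9 billion.
Net ΔY = k(ΔG − c·ΔT) = (+$260.08 billion) / 0.705 ≈ +$369 billion.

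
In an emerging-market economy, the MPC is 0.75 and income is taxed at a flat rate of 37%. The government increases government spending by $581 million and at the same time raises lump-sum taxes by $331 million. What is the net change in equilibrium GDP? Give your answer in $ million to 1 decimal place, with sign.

Expenditure multiplier = 1/(1 − c(1−t)) = 1/(1 − 0.75×0.63) = 1/0.5275 ≈ 1.896.
ΔG contributes k·ΔG = (+$581 million) / 0.5275 ≈ +$1,101.4 million.
ΔT of +$331 million changes first-round spending by −c·ΔT = −$248.25 million, contributing k·(−c·ΔT) = (−$248.25 million) / 0.5275 ≈ −$470.6 million.
Net ΔY = k(ΔG − c·ΔT) = (+$332.75 million) / 0.5275 ≈ +$630.8 million.

+$630.8 million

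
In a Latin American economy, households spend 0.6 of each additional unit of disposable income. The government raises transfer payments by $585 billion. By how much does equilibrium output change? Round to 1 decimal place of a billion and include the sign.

The transfer change shifts disposable income by +$585 billion, so first-round consumption changes by c·ΔTR = 0.6 × (+$585 billion) = +$351 billion.
Expenditure multiplier = 1/(1 − MPC) = 1/(1 − 0.6) = 1/0.4 = 2.5.
The transfer multiplier is c × k = 1.5, so ΔY = k × (c·ΔTR) = (+$351 billion) / 0.4 = +$877.5 billion.

+$877.5 billion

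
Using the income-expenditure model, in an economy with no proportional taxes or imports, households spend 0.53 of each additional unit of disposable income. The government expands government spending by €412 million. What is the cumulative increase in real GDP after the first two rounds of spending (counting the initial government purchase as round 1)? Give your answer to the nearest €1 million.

Round 1 adds ΔG = €412 million; each later round is MPC = 0.53 times the previous.
After 2 rounds: 412 + 218.36 = ΔG·(1 − c^2)/(1 − c) = 412 × (1 − 0.2809)/0.47 ≈ €630 million.

€630 million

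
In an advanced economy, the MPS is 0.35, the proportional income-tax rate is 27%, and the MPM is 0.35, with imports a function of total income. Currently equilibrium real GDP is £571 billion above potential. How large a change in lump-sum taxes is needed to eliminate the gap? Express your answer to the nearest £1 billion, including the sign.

+£769 billion

MPC = 1 − MPS = 1 − 0.35 = 0.65.
Spending multiplier = 1/(1 − c(1−t) + m) = 1/(1 − 0.65×0.73 + 0.35) = 1/0.8755 ≈ 1.142.
Tax multiplier = −c·k = −0.65/0.8755 ≈ −0.742. Need ΔY = −£571 billion, so ΔT = ΔY/(−c·k) = −(−£571 billion) × 0.8755 / 0.65 ≈ +£769 billion.
The government should raise lump-sum taxes by £769 billion.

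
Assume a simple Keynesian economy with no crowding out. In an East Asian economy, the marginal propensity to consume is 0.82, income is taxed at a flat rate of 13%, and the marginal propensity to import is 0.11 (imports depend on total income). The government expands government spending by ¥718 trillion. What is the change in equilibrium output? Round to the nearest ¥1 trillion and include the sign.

+¥1,810 trillion

Spending multiplier = 1/(1 − c(1−t) + m) = 1/(1 − 0.82×0.87 + 0.11) = 1/0.3966 ≈ 2.521.
ΔY = k × ΔG = (+¥718 trillion) / 0.3966 ≈ +¥1,810 trillion.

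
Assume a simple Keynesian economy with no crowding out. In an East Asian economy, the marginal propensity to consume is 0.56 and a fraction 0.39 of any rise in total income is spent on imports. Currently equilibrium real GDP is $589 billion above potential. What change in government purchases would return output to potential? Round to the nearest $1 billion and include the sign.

Spending multiplier = 1/(1 − c + m) = 1/(1 − 0.56 + 0.39) = 1/0.83 ≈ 1.205.
Need ΔY = −$589 billion, so ΔG = ΔY/k = (−$589 billion) × 0.83 ≈ −$489 billion.
The government should cut government purchases by $489 billion.

−$489 billion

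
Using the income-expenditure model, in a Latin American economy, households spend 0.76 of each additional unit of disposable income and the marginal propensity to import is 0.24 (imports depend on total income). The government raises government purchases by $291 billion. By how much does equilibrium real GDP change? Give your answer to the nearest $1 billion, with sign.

Expenditure multiplier = 1/(1 − c + m) = 1/(1 − 0.76 + 0.24) = 1/0.48 ≈ 2.083.
ΔY = k × ΔG = (+$291 billion) / 0.48 ≈ +$606 billion.

+$606 billion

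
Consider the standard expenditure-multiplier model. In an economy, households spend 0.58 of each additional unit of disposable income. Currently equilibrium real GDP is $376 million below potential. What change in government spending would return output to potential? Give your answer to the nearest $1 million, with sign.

Spending multiplier = 1/(1 − MPC) = 1/(1 − 0.58) = 1/0.42 ≈ 2.381.
Need ΔY = +$376 million, so ΔG = ΔY/k = (+$376 million) × 0.42 ≈ +$158 million.
The government should increase government spending by $158 million.

+$158 million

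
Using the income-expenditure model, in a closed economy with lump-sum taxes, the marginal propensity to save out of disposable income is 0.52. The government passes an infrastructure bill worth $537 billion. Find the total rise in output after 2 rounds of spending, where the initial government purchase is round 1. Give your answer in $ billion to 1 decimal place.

MPC = 1 − MPS = 1 − 0.52 = 0.48.
Round 1 adds ΔG = $537 billion; each later round is MPC = 0.48 times the previous.
After 2 rounds: 537 + 257.76 = ΔG·(1 − c^2)/(1 − c) = 537 × (1 − 0.2304)/0.52 ≈ $794.8 billion.

$794.8 billion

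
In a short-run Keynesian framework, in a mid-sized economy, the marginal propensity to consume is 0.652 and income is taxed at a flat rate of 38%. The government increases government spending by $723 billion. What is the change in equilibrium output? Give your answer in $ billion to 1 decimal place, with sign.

Expenditure multiplier = 1/(1 − c(1−t)) = 1/(1 − 0.652×0.62) = 1/0.59576 ≈ 1.679.
ΔY = k × ΔG = (+$723 billion) / 0.59576 ≈ +$1,213.6 billion.

+$1,213.6 billion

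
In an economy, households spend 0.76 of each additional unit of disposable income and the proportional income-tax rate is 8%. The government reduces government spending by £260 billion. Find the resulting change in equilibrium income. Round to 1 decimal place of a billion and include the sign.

Spending multiplier = 1/(1 − c(1−t)) = 1/(1 − 0.76×0.92) = 1/0.3008 ≈ 3.324.
ΔY = k × ΔG = (−£260 billion) / 0.3008 ≈ −£864.4 billion.

−£864.4 billion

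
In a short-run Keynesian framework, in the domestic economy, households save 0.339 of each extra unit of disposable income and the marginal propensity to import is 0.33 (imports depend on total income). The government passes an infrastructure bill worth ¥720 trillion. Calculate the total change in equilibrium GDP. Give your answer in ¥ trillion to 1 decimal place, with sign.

+¥1,076.2 trillion

MPC = 1 − MPS = 1 − 0.339 = 0.661.
Expenditure multiplier = 1/(1 − c + m) = 1/(1 − 0.661 + 0.33) = 1/0.669 ≈ 1.495.
ΔY = k × ΔG = (+¥720 trillion) / 0.669 ≈ +¥1,076.2 trillion.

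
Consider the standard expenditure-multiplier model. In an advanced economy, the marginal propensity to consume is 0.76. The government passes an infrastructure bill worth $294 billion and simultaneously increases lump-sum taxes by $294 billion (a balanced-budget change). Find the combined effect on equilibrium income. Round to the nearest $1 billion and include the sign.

+$294 billion

Expenditure multiplier = 1/(1 − MPC) = 1/(1 − 0.76) = 1/0.24 ≈ 4.167.
ΔG contributes k·ΔG = (+$294 billion) / 0.24 = +$1,225 billion.
ΔT of +$294 billion changes first-round spending by −c·ΔT = −$223.44 billion, contributing k·(−c·ΔT) = (−$223.44 billion) / 0.24 = −$931 billion.
With ΔG = ΔT and no other leakages, the balanced-budget multiplier is 1, so ΔY = ΔG = +$294 billion.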